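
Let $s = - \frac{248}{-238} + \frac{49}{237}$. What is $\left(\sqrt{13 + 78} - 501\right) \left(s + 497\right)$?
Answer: $- \frac{2346702370}{9401} + \frac{14052110 \sqrt{91}}{28203} \approx -2.4487 \cdot 10^{5}$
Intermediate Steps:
$s = \frac{35219}{28203}$ ($s = \left(-248\right) \left(- \frac{1}{238}\right) + 49 \cdot \frac{1}{237} = \frac{124}{119} + \frac{49}{237} = \frac{35219}{28203} \approx 1.2488$)
$\left(\sqrt{13 + 78} - 501\right) \left(s + 497\right) = \left(\sqrt{13 + 78} - 501\right) \left(\frac{35219}{28203} + 497\right) = \left(\sqrt{91} - 501\right) \frac{14052110}{28203} = \left(-501 + \sqrt{91}\right) \frac{14052110}{28203} = - \frac{2346702370}{9401} + \frac{14052110 \sqrt{91}}{28203}$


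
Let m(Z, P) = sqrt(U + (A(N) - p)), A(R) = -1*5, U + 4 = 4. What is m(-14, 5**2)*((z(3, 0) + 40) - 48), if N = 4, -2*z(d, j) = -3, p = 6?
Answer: -13*I*sqrt(11)/2 ≈ -21.558*I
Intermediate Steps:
z(d, j) = 3/2 (z(d, j) = -1/2*(-3) = 3/2)
U = 0 (U = -4 + 4 = 0)
A(R) = -5
m(Z, P) = I*sqrt(11) (m(Z, P) = sqrt(0 + (-5 - 1*6)) = sqrt(0 + (-5 - 6)) = sqrt(0 - 11) = sqrt(-11) = I*sqrt(11))
m(-14, 5**2)*((z(3, 0) + 40) - 48) = (I*sqrt(11))*((3/2 + 40) - 48) = (I*sqrt(11))*(83/2 - 48) = (I*sqrt(11))*(-13/2) = -13*I*sqrt(11)/2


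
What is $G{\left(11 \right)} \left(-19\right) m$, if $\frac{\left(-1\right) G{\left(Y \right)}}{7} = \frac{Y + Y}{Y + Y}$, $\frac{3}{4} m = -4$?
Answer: $- \frac{2128}{3} \approx -709.33$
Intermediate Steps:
$m = - \frac{16}{3}$ ($m = \frac{4}{3} \left(-4\right) = - \frac{16}{3} \approx -5.3333$)
$G{\left(Y \right)} = -7$ ($G{\left(Y \right)} = - 7 \frac{Y + Y}{Y + Y} = - 7 \frac{2 Y}{2 Y} = - 7 \cdot 2 Y \frac{1}{2 Y} = \left(-7\right) 1 = -7$)
$G{\left(11 \right)} \left(-19\right) m = \left(-7\right) \left(-19\right) \left(- \frac{16}{3}\right) = 133 \left(- \frac{16}{3}\right) = - \frac{2128}{3}$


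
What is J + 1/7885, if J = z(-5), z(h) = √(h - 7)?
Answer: 1/7885 + 2*I*√3 ≈ 0.00012682 + 3.4641*I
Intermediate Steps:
z(h) = √(-7 + h)
J = 2*I*√3 (J = √(-7 - 5) = √(-12) = 2*I*√3 ≈ 3.4641*I)
J + 1/7885 = 2*I*√3 + 1/7885 = 1/7885 + 2*I*√3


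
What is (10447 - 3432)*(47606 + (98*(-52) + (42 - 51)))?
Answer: 298144515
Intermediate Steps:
(10447 - 3432)*(47606 + (98*(-52) + (42 - 51))) = 7015*(47606 + (-5096 - 9)) = 7015*(47606 - 5105) = 7015*42501 = 298144515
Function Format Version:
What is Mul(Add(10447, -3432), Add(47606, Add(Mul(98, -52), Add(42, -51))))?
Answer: 298144515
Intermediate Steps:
Mul(Add(10447, -3432), Add(47606, Add(Mul(98, -52), Add(42, -51)))) = Mul(7015, Add(47606, Add(-5096, -9))) = Mul(7015, Add(47606, -5105)) = Mul(7015, 42501) = 298144515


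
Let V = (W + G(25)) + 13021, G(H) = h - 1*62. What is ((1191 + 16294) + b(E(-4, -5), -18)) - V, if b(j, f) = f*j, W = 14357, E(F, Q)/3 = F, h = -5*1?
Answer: -9610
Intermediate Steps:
h = -5
E(F, Q) = 3*F
G(H) = -67 (G(H) = -5 - 1*62 = -5 - 62 = -67)
V = 27311 (V = (14357 - 67) + 13021 = 14290 + 13021 = 27311)
((1191 + 16294) + b(E(-4, -5), -18)) - V = ((1191 + 16294) - 54*(-4)) - 1*27311 = (17485 - 18*(-12)) - 27311 = (17485 + 216) - 27311 = 17701 - 27311 = -9610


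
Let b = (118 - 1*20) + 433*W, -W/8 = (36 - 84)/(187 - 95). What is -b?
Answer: -43822/23 ≈ -1905.3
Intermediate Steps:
W = 96/23 (W = -8*(36 - 84)/(187 - 95) = -(-384)/92 = -8*(-12/23) = 96/23 ≈ 4.1739)
b = 43822/23 (b = (118 - 1*20) + 433*(96/23) = (118 - 20) + 41568/23 = 98 + 41568/23 = 43822/23 ≈ 1905.3)
-b = -1*43822/23 = -43822/23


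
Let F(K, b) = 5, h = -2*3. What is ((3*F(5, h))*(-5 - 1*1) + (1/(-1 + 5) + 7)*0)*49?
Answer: -4410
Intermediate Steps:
h = -6
((3*F(5, h))*(-5 - 1*1) + (1/(-1 + 5) + 7)*0)*49 = ((3*5)*(-5 - 1*1) + (1/(-1 + 5) + 7)*0)*49 = (15*(-5 - 1) + (1/4 + 7)*0)*49 = (15*(-6) + (¼ + 7)*0)*49 = (-90 + (29/4)*0)*49 = (-90 + 0)*49 = -90*49 = -4410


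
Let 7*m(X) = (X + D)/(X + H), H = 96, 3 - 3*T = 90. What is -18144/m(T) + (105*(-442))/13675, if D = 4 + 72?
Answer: -23274017214/128545 ≈ -1.8106e+5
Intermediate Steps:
T = -29 (T = 1 - ⅓*90 = 1 - 30 = -29)
D = 76
m(X) = (76 + X)/(7*(96 + X)) (m(X) = ((X + 76)/(X + 96))/7 = ((76 + X)/(96 + X))/7 = (76 + X)/(7*(96 + X)))
-18144/m(T) + (105*(-442))/13675 = -18144*7*(96 - 29)/(76 - 29) + (105*(-442))/13675 = -18144/((⅐)*47/67) - 46410*1/13675 = -18144/((⅐)*(1/67)*47) - 9282/2735 = -18144/47/469 - 9282/2735 = -18144*469/47 - 9282/2735 = -8509536/47 - 9282/2735 = -23274017214/128545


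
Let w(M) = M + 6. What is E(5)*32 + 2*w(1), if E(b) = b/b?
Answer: 46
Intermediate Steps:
E(b) = 1
w(M) = 6 + M
E(5)*32 + 2*w(1) = 1*32 + 2*(6 + 1) = 32 + 2*7 = 32 + 14 = 46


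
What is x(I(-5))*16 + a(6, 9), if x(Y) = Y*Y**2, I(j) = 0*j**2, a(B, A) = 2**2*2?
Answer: 8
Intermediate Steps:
a(B, A) = 8 (a(B, A) = 4*2 = 8)
I(j) = 0
x(Y) = Y**3
x(I(-5))*16 + a(6, 9) = 0**3*16 + 8 = 0*16 + 8 = 0 + 8 = 8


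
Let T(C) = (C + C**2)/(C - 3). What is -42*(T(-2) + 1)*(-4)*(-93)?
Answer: -46872/5 ≈ -9374.4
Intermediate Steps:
T(C) = (C + C**2)/(-3 + C)
-42*(T(-2) + 1)*(-4)*(-93) = -42*(-2*(1 - 2)/(-3 - 2) + 1)*(-4)*(-93) = -42*(-2*(-1)/(-5) + 1)*(-4)*(-93) = -42*(-2*(-1/5)*(-1) + 1)*(-4)*(-93) = -42*(-2/5 + 1)*(-4)*(-93) = -126*(-4)/5*(-93) = -42*(-12/5)*(-93) = (504/5)*(-93) = -46872/5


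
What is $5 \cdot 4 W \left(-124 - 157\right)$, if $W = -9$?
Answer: $50580$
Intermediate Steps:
$5 \cdot 4 W \left(-124 - 157\right) = 5 \cdot 4 \left(-9\right) \left(-124 - 157\right) = 20 \left(-9\right) \left(-281\right) = \left(-180\right) \left(-281\right) = 50580$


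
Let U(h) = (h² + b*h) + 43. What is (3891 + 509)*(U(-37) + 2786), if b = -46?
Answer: 25960000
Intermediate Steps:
U(h) = 43 + h² - 46*h (U(h) = (h² - 46*h) + 43 = 43 + h² - 46*h)
(3891 + 509)*(U(-37) + 2786) = (3891 + 509)*((43 + (-37)² - 46*(-37)) + 2786) = 4400*((43 + 1369 + 1702) + 2786) = 4400*(3114 + 2786) = 4400*5900 = 25960000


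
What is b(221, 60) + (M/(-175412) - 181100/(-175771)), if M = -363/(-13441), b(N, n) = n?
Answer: 25292032759848247/414417517585532 ≈ 61.030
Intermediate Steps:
M = 363/13441 (M = -363*(-1/13441) = 363/13441 ≈ 0.027007)
b(221, 60) + (M/(-175412) - 181100/(-175771)) = 60 + ((363/13441)/(-175412) - 181100/(-175771)) = 60 + ((363/13441)*(-1/175412) - 181100*(-1/175771)) = 60 + (-363/2357712692 + 181100/175771) = 60 + 426981704716327/414417517585532 = 25292032759848247/414417517585532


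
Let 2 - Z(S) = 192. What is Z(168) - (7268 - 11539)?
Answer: 4081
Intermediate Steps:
Z(S) = -190 (Z(S) = 2 - 1*192 = 2 - 192 = -190)
Z(168) - (7268 - 11539) = -190 - (7268 - 11539) = -190 - 1*(-4271) = -190 + 4271 = 4081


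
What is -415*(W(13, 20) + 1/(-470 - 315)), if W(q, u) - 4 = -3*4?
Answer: 521323/157 ≈ 3320.5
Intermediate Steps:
W(q, u) = -8 (W(q, u) = 4 - 3*4 = 4 - 12 = -8)
-415*(W(13, 20) + 1/(-470 - 315)) = -415*(-8 + 1/(-470 - 315)) = -415*(-8 + 1/(-785)) = -415*(-8 - 1/785) = -415*(-6281/785) = 521323/157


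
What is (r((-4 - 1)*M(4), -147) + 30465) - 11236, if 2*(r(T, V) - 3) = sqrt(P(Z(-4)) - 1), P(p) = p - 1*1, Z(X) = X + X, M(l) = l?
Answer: 19232 + I*sqrt(10)/2 ≈ 19232.0 + 1.5811*I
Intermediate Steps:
Z(X) = 2*X
P(p) = -1 + p (P(p) = p - 1 = -1 + p)
r(T, V) = 3 + I*sqrt(10)/2 (r(T, V) = 3 + sqrt((-1 + 2*(-4)) - 1)/2 = 3 + sqrt((-1 - 8) - 1)/2 = 3 + sqrt(-9 - 1)/2 = 3 + sqrt(-10)/2 = 3 + (I*sqrt(10))/2 = 3 + I*sqrt(10)/2)
(r((-4 - 1)*M(4), -147) + 30465) - 11236 = ((3 + I*sqrt(10)/2) + 30465) - 11236 = (30468 + I*sqrt(10)/2) - 11236 = 19232 + I*sqrt(10)/2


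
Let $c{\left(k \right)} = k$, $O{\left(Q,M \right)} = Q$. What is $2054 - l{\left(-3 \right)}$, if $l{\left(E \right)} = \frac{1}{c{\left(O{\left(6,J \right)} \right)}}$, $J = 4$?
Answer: $\frac{12323}{6} \approx 2053.8$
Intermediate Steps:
$l{\left(E \right)} = \frac{1}{6}$
$2054 - l{\left(-3 \right)} = 2054 - \frac{1}{6} = \frac{12323}{6}$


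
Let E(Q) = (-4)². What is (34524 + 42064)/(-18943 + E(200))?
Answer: -76588/18927 ≈ -4.0465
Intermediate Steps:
E(Q) = 16
(34524 + 42064)/(-18943 + E(200)) = (34524 + 42064)/(-18943 + 16) = 76588/(-18927) = 76588*(-1/18927) = -76588/18927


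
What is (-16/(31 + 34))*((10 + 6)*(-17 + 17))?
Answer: 0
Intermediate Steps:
(-16/(31 + 34))*((10 + 6)*(-17 + 17)) = (-16/65)*(16*0) = -16*1/65*0 = -16/65*0 = 0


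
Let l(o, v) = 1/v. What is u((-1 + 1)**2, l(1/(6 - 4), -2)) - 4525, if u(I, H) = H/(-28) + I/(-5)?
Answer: -253399/56 ≈ -4525.0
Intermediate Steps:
u(I, H) = -I/5 - H/28 (u(I, H) = H*(-1/28) + I*(-1/5) = -H/28 - I/5 = -I/5 - H/28)
u((-1 + 1)**2, l(1/(6 - 4), -2)) - 4525 = (-(-1 + 1)**2/5 - 1/28/(-2)) - 4525 = (-1/5*0**2 - 1/28*(-1/2)) - 4525 = (-1/5*0 + 1/56) - 4525 = (0 + 1/56) - 4525 = 1/56 - 4525 = -253399/56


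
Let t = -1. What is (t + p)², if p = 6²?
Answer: 1225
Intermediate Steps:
p = 36
(t + p)² = (-1 + 36)² = 35² = 1225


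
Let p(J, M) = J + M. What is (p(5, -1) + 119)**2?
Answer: 15129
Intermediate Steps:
(p(5, -1) + 119)**2 = ((5 - 1) + 119)**2 = (4 + 119)**2 = 123**2 = 15129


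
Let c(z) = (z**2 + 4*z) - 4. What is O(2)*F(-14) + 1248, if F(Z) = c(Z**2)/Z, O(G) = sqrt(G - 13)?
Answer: 1248 - 19598*I*sqrt(11)/7 ≈ 1248.0 - 9285.6*I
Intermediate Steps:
c(z) = -4 + z**2 + 4*z
O(G) = sqrt(-13 + G)
F(Z) = (-4 + Z**4 + 4*Z**2)/Z (F(Z) = (-4 + (Z**2)**2 + 4*Z**2)/Z = (-4 + Z**4 + 4*Z**2)/Z)
O(2)*F(-14) + 1248 = sqrt(-13 + 2)*((-14)**3 - 4/(-14) + 4*(-14)) + 1248 = sqrt(-11)*(-2744 - 4*(-1/14) - 56) + 1248 = (I*sqrt(11))*(-2744 + 2/7 - 56) + 1248 = (I*sqrt(11))*(-19598/7) + 1248 = -19598*I*sqrt(11)/7 + 1248 = 1248 - 19598*I*sqrt(11)/7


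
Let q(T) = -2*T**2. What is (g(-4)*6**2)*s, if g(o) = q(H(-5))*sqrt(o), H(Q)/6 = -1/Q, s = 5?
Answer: -5184*I/5 ≈ -1036.8*I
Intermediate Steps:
H(Q) = -6/Q (H(Q) = 6*(-1/Q) = -6/Q)
g(o) = -72*sqrt(o)/25 (g(o) = (-2*(-6/(-5))**2)*sqrt(o) = (-2*(-6*(-1/5))**2)*sqrt(o) = (-2*(6/5)**2)*sqrt(o) = (-2*36/25)*sqrt(o) = -72*sqrt(o)/25)
(g(-4)*6**2)*s = (-144*I/25*6**2)*5 = (-144*I/25*36)*5 = -5184*I/25*5 = -5184*I/5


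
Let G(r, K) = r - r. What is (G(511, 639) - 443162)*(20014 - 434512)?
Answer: 183689762676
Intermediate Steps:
G(r, K) = 0
(G(511, 639) - 443162)*(20014 - 434512) = (0 - 443162)*(20014 - 434512) = -443162*(-414498) = 183689762676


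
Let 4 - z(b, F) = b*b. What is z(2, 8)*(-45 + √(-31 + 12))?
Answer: 0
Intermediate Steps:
z(b, F) = 4 - b² (z(b, F) = 4 - b*b = 4 - b²)
z(2, 8)*(-45 + √(-31 + 12)) = (4 - 1*2²)*(-45 + √(-31 + 12)) = (4 - 1*4)*(-45 + √(-19)) = (4 - 4)*(-45 + I*√19) = 0*(-45 + I*√19) = 0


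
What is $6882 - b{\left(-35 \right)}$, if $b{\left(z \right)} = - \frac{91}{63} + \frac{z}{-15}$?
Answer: $\frac{61930}{9} \approx 6881.1$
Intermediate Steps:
$b{\left(z \right)} = - \frac{13}{9} - \frac{z}{15}$ ($b{\left(z \right)} = \left(-91\right) \frac{1}{63} + z \left(- \frac{1}{15}\right) = - \frac{13}{9} - \frac{z}{15}$)
$6882 - b{\left(-35 \right)} = 6882 - \left(- \frac{13}{9} - - \frac{7}{3}\right) = 6882 - \left(- \frac{13}{9} + \frac{7}{3}\right) = 6882 - \frac{8}{9} = \frac{61930}{9}$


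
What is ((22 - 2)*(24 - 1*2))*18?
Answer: 7920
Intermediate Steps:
((22 - 2)*(24 - 1*2))*18 = (20*(24 - 2))*18 = (20*22)*18 = 440*18 = 7920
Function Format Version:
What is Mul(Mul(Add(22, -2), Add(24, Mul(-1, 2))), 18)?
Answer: 7920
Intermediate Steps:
Mul(Mul(Add(22, -2), Add(24, Mul(-1, 2))), 18) = Mul(Mul(20, Add(24, -2)), 18) = Mul(Mul(20, 22), 18) = Mul(440, 18) = 7920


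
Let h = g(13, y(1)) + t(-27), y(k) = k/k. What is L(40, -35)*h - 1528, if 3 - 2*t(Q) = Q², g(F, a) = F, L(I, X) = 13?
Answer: -6078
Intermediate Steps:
y(k) = 1
t(Q) = 3/2 - Q²/2
h = -350 (h = 13 + (3/2 - ½*(-27)²) = 13 + (3/2 - ½*729) = 13 + (3/2 - 729/2) = 13 - 363 = -350)
L(40, -35)*h - 1528 = 13*(-350) - 1528 = -4550 - 1528 = -6078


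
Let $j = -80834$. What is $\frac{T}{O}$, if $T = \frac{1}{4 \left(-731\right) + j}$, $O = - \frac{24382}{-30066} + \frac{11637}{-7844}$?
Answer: $\frac{58959426}{3321541463143} \approx 1.7751 \cdot 10^{-5}$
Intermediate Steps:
$O = - \frac{79312817}{117918852}$ ($O = \left(-24382\right) \left(- \frac{1}{30066}\right) + 11637 \left(- \frac{1}{7844}\right) = \frac{12191}{15033} - \frac{11637}{7844} = - \frac{79312817}{117918852} \approx -0.67261$)
$T = - \frac{1}{83758}$ ($T = \frac{1}{4 \left(-731\right) - 80834} = \frac{1}{-2924 - 80834} = \frac{1}{-83758} = - \frac{1}{83758} \approx -1.1939 \cdot 10^{-5}$)
$\frac{T}{O} = - \frac{1}{83758 \left(- \frac{79312817}{117918852}\right)} = \left(- \frac{1}{83758}\right) \left(- \frac{117918852}{79312817}\right) = \frac{58959426}{3321541463143}$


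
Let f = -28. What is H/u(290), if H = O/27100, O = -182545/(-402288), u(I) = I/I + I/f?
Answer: -255563/142816262880 ≈ -1.7895e-6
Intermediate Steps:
u(I) = 1 - I/28 (u(I) = I/I + I/(-28) = 1 + I*(-1/28) = 1 - I/28)
O = 182545/402288 (O = -182545*(-1/402288) = 182545/402288 ≈ 0.45377)
H = 36509/2180400960 (H = (182545/402288)/27100 = (182545/402288)*(1/27100) = 36509/2180400960 ≈ 1.6744e-5)
H/u(290) = 36509/(2180400960*(1 - 1/28*290)) = 36509/(2180400960*(1 - 145/14)) = 36509/(2180400960*(-131/14)) = (36509/2180400960)*(-14/131) = -255563/142816262880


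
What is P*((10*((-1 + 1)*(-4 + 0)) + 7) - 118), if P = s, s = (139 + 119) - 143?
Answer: -12765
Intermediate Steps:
s = 115 (s = 258 - 143 = 115)
P = 115
P*((10*((-1 + 1)*(-4 + 0)) + 7) - 118) = 115*((10*((-1 + 1)*(-4 + 0)) + 7) - 118) = 115*((10*(0*(-4)) + 7) - 118) = 115*((10*0 + 7) - 118) = 115*((0 + 7) - 118) = 115*(7 - 118) = 115*(-111) = -12765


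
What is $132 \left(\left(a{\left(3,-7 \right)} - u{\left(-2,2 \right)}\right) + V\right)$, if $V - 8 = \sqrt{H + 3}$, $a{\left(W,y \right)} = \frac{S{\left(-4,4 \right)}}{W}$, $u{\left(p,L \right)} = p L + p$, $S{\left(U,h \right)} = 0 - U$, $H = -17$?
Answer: $2024 + 132 i \sqrt{14} \approx 2024.0 + 493.9 i$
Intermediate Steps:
$S{\left(U,h \right)} = - U$
$u{\left(p,L \right)} = p + L p$ ($u{\left(p,L \right)} = L p + p = p + L p$)
$a{\left(W,y \right)} = \frac{4}{W}$ ($a{\left(W,y \right)} = \frac{\left(-1\right) \left(-4\right)}{W} = \frac{4}{W}$)
$V = 8 + i \sqrt{14}$ ($V = 8 + \sqrt{-17 + 3} = 8 + \sqrt{-14} = 8 + i \sqrt{14} \approx 8.0 + 3.7417 i$)
$132 \left(\left(a{\left(3,-7 \right)} - u{\left(-2,2 \right)}\right) + V\right) = 132 \left(\left(\frac{4}{3} - - 2 \left(1 + 2\right)\right) + \left(8 + i \sqrt{14}\right)\right) = 132 \left(\left(4 \cdot \frac{1}{3} - \left(-2\right) 3\right) + \left(8 + i \sqrt{14}\right)\right) = 132 \left(\left(\frac{4}{3} - -6\right) + \left(8 + i \sqrt{14}\right)\right) = 132 \left(\left(\frac{4}{3} + 6\right) + \left(8 + i \sqrt{14}\right)\right) = 132 \left(\frac{22}{3} + \left(8 + i \sqrt{14}\right)\right) = 132 \left(\frac{46}{3} + i \sqrt{14}\right) = 2024 + 132 i \sqrt{14}$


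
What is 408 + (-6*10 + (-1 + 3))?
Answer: 350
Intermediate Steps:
408 + (-6*10 + (-1 + 3)) = 408 + (-60 + 2) = 408 - 58 = 350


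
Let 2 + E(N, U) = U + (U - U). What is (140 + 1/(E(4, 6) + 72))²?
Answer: 113230881/5776 ≈ 19604.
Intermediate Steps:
E(N, U) = -2 + U (E(N, U) = -2 + (U + (U - U)) = -2 + (U + 0) = -2 + U)
(140 + 1/(E(4, 6) + 72))² = (140 + 1/((-2 + 6) + 72))² = (140 + 1/(4 + 72))² = (140 + 1/76)² = (10641/76)² = 113230881/5776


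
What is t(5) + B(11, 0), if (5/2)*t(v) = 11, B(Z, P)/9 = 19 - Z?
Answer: 382/5 ≈ 76.400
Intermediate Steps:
B(Z, P) = 171 - 9*Z (B(Z, P) = 9*(19 - Z) = 171 - 9*Z)
t(v) = 22/5 (t(v) = (⅖)*11 = 22/5)
t(5) + B(11, 0) = 22/5 + (171 - 9*11) = 22/5 + (171 - 99) = 22/5 + 72 = 382/5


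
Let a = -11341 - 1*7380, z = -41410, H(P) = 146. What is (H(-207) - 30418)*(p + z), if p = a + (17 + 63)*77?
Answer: 1633810112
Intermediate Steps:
a = -18721 (a = -11341 - 7380 = -18721)
p = -12561 (p = -18721 + (17 + 63)*77 = -18721 + 80*77 = -18721 + 6160 = -12561)
(H(-207) - 30418)*(p + z) = (146 - 30418)*(-12561 - 41410) = -30272*(-53971) = 1633810112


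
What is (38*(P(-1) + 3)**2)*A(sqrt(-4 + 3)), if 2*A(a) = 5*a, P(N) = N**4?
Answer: 1520*I ≈ 1520.0*I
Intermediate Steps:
A(a) = 5*a/2 (A(a) = (5*a)/2 = 5*a/2)
(38*(P(-1) + 3)**2)*A(sqrt(-4 + 3)) = (38*((-1)**4 + 3)**2)*(5*sqrt(-4 + 3)/2) = (38*(1 + 3)**2)*(5*sqrt(-1)/2) = (38*4**2)*(5*I/2) = (38*16)*(5*I/2) = 608*(5*I/2) = 1520*I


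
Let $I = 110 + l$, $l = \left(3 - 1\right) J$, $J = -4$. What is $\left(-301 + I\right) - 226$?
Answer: $-425$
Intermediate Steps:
$l = -8$ ($l = \left(3 - 1\right) \left(-4\right) = 2 \left(-4\right) = -8$)
$I = 102$ ($I = 110 - 8 = 102$)
$\left(-301 + I\right) - 226 = \left(-301 + 102\right) - 226 = -199 - 226 = -425$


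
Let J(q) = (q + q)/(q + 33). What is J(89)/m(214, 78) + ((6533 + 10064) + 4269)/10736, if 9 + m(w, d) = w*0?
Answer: 86065/48312 ≈ 1.7814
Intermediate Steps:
m(w, d) = -9 (m(w, d) = -9 + w*0 = -9 + 0 = -9)
J(q) = 2*q/(33 + q) (J(q) = (2*q)/(33 + q) = 2*q/(33 + q))
J(89)/m(214, 78) + ((6533 + 10064) + 4269)/10736 = (2*89/(33 + 89))/(-9) + ((6533 + 10064) + 4269)/10736 = (2*89/122)*(-⅑) + (16597 + 4269)*(1/10736) = (2*89*(1/122))*(-⅑) + 20866*(1/10736) = (89/61)*(-⅑) + 10433/5368 = -89/549 + 10433/5368 = 86065/48312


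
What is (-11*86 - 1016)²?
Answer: 3849444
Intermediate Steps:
(-11*86 - 1016)² = (-1*946 - 1016)² = (-946 - 1016)² = (-1962)² = 3849444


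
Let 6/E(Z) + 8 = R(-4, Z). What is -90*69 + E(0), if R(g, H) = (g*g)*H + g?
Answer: -12421/2 ≈ -6210.5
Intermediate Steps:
R(g, H) = g + H*g² (R(g, H) = g²*H + g = H*g² + g = g + H*g²)
E(Z) = 6/(-12 + 16*Z) (E(Z) = 6/(-8 - 4*(1 + Z*(-4))) = 6/(-8 - 4*(1 - 4*Z)) = 6/(-8 + (-4 + 16*Z)) = 6/(-12 + 16*Z))
-90*69 + E(0) = -90*69 + 3/(2*(-3 + 4*0)) = -6210 + 3/(2*(-3 + 0)) = -6210 + (3/2)/(-3) = -6210 + (3/2)*(-⅓) = -6210 - ½ = -12421/2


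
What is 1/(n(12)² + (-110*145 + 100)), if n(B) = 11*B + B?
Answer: 1/4886 ≈ 0.00020467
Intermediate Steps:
n(B) = 12*B
1/(n(12)² + (-110*145 + 100)) = 1/((12*12)² + (-110*145 + 100)) = 1/(144² + (-15950 + 100)) = 1/(20736 - 15850) = 1/4886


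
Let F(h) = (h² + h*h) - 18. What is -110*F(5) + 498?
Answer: -3022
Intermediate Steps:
F(h) = -18 + 2*h² (F(h) = (h² + h²) - 18 = 2*h² - 18 = -18 + 2*h²)
-110*F(5) + 498 = -110*(-18 + 2*5²) + 498 = -110*(-18 + 2*25) + 498 = -110*(-18 + 50) + 498 = -110*32 + 498 = -3520 + 498 = -3022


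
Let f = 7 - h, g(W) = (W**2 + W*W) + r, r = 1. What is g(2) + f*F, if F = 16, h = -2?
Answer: 153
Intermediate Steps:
g(W) = 1 + 2*W**2 (g(W) = (W**2 + W*W) + 1 = (W**2 + W**2) + 1 = 2*W**2 + 1 = 1 + 2*W**2)
f = 9 (f = 7 - 1*(-2) = 7 + 2 = 9)
g(2) + f*F = (1 + 2*2**2) + 9*16 = (1 + 2*4) + 144 = (1 + 8) + 144 = 9 + 144 = 153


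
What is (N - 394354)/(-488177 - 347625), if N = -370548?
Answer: 382451/417901 ≈ 0.91517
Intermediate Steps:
(N - 394354)/(-488177 - 347625) = (-370548 - 394354)/(-488177 - 347625) = -764902/(-835802) = -764902*(-1/835802) = 382451/417901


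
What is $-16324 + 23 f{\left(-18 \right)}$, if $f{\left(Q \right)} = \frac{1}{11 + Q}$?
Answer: $- \frac{114291}{7} \approx -16327.0$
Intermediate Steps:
$-16324 + 23 f{\left(-18 \right)} = -16324 + \frac{23}{11 - 18} = -16324 + \frac{23}{-7} = -16324 + 23 \left(- \frac{1}{7}\right) = -16324 - \frac{23}{7} = - \frac{114291}{7}$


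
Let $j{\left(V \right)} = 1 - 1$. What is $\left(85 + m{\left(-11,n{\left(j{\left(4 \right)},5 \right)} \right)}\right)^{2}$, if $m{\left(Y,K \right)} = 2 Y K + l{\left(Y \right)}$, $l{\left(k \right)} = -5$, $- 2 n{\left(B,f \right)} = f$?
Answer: $18225$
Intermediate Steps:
$j{\left(V \right)} = 0$ ($j{\left(V \right)} = 1 - 1 = 0$)
$n{\left(B,f \right)} = - \frac{f}{2}$
$m{\left(Y,K \right)} = -5 + 2 K Y$ ($m{\left(Y,K \right)} = 2 Y K - 5 = 2 K Y - 5 = -5 + 2 K Y$)
$\left(85 + m{\left(-11,n{\left(j{\left(4 \right)},5 \right)} \right)}\right)^{2} = \left(85 - \left(5 - 2 \left(\left(- \frac{1}{2}\right) 5\right) \left(-11\right)\right)\right)^{2} = \left(85 - \left(5 + 5 \left(-11\right)\right)\right)^{2} = \left(85 + \left(-5 + 55\right)\right)^{2} = \left(85 + 50\right)^{2} = 135^{2} = 18225$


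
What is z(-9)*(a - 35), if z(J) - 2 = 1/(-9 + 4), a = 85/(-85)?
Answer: -324/5 ≈ -64.800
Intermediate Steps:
a = -1 (a = 85*(-1/85) = -1)
z(J) = 9/5 (z(J) = 2 + 1/(-9 + 4) = 2 + 1/(-5) = 2 - ⅕ = 9/5)
z(-9)*(a - 35) = 9*(-1 - 35)/5 = (9/5)*(-36) = -324/5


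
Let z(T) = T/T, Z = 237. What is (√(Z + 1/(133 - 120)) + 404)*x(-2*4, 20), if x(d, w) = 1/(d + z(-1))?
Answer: -404/7 - √40066/91 ≈ -59.914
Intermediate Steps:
z(T) = 1
x(d, w) = 1/(1 + d) (x(d, w) = 1/(d + 1) = 1/(1 + d))
(√(Z + 1/(133 - 120)) + 404)*x(-2*4, 20) = (√(237 + 1/(133 - 120)) + 404)/(1 - 2*4) = (√(237 + 1/13) + 404)/(1 - 8) = (√(237 + 1/13) + 404)/(-7) = (√(3082/13) + 404)*(-⅐) = (√40066/13 + 404)*(-⅐) = (404 + √40066/13)*(-⅐) = -404/7 - √40066/91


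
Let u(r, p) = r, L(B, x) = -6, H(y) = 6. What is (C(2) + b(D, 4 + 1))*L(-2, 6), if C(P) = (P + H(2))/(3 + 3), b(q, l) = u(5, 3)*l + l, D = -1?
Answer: -188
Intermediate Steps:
b(q, l) = 6*l (b(q, l) = 5*l + l = 6*l)
C(P) = 1 + P/6 (C(P) = (P + 6)/(3 + 3) = (6 + P)/6 = (6 + P)*(⅙) = 1 + P/6)
(C(2) + b(D, 4 + 1))*L(-2, 6) = ((1 + (⅙)*2) + 6*(4 + 1))*(-6) = ((1 + ⅓) + 6*5)*(-6) = (4/3 + 30)*(-6) = (94/3)*(-6) = -188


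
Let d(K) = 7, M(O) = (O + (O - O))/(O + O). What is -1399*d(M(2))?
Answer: -9793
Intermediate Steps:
M(O) = ½ (M(O) = (O + 0)/((2*O)) = O*(1/(2*O)) = ½)
-1399*d(M(2)) = -1399*7 = -9793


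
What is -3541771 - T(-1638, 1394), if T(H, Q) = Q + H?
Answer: -3541527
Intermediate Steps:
T(H, Q) = H + Q
-3541771 - T(-1638, 1394) = -3541771 - (-1638 + 1394) = -3541771 - 1*(-244) = -3541771 + 244 = -3541527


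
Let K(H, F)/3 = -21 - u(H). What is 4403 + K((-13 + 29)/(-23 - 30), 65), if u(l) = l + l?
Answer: 230116/53 ≈ 4341.8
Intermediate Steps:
u(l) = 2*l
K(H, F) = -63 - 6*H (K(H, F) = 3*(-21 - 2*H) = -63 - 6*H)
4403 + K((-13 + 29)/(-23 - 30), 65) = 4403 + (-63 - 6*(-13 + 29)/(-23 - 30)) = 4403 + (-63 - 96/(-53)) = 4403 + (-63 - 96*(-1)/53) = 4403 + (-63 - 6*(-16/53)) = 4403 + (-63 + 96/53) = 4403 - 3243/53 = 230116/53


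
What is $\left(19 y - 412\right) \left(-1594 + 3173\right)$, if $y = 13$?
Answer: $-260535$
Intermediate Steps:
$\left(19 y - 412\right) \left(-1594 + 3173\right) = \left(19 \cdot 13 - 412\right) \left(-1594 + 3173\right) = \left(247 - 412\right) 1579 = \left(-165\right) 1579 = -260535$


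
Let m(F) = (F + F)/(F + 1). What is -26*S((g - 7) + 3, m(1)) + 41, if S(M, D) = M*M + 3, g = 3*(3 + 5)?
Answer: -10437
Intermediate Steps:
g = 24 (g = 3*8 = 24)
m(F) = 2*F/(1 + F) (m(F) = (2*F)/(1 + F) = 2*F/(1 + F))
S(M, D) = 3 + M² (S(M, D) = M² + 3 = 3 + M²)
-26*S((g - 7) + 3, m(1)) + 41 = -26*(3 + ((24 - 7) + 3)²) + 41 = -26*(3 + (17 + 3)²) + 41 = -26*(3 + 20²) + 41 = -26*(3 + 400) + 41 = -26*403 + 41 = -10478 + 41 = -10437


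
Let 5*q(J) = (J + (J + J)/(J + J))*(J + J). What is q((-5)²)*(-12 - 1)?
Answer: -3380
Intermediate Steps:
q(J) = 2*J*(1 + J)/5 (q(J) = ((J + (J + J)/(J + J))*(J + J))/5 = ((J + (2*J)/((2*J)))*(2*J))/5 = ((J + (2*J)*(1/(2*J)))*(2*J))/5 = ((J + 1)*(2*J))/5 = ((1 + J)*(2*J))/5 = (2*J*(1 + J))/5 = 2*J*(1 + J)/5)
q((-5)²)*(-12 - 1) = ((⅖)*(-5)²*(1 + (-5)²))*(-12 - 1) = ((⅖)*25*(1 + 25))*(-13) = ((⅖)*25*26)*(-13) = 260*(-13) = -3380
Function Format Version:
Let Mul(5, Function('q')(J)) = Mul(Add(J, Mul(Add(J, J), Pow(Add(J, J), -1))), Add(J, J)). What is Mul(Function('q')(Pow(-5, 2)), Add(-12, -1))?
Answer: -3380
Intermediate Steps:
Function('q')(J) = Mul(Rational(2, 5), J, Add(1, J)) (Function('q')(J) = Mul(Rational(1, 5), Mul(Add(J, Mul(Add(J, J), Pow(Add(J, J), -1))), Add(J, J))) = Mul(Rational(1, 5), Mul(Add(J, Mul(Mul(2, J), Pow(Mul(2, J), -1))), Mul(2, J))) = Mul(Rational(1, 5), Mul(Add(J, Mul(Mul(2, J), Mul(Rational(1, 2), Pow(J, -1)))), Mul(2, J))) = Mul(Rational(1, 5), Mul(Add(J, 1), Mul(2, J))) = Mul(Rational(1, 5), Mul(Add(1, J), Mul(2, J))) = Mul(Rational(1, 5), Mul(2, J, Add(1, J))) = Mul(Rational(2, 5), J, Add(1, J)))
Mul(Function('q')(Pow(-5, 2)), Add(-12, -1)) = Mul(Mul(Rational(2, 5), Pow(-5, 2), Add(1, Pow(-5, 2))), Add(-12, -1)) = Mul(Mul(Rational(2, 5), 25, Add(1, 25)), -13) = Mul(Mul(Rational(2, 5), 25, 26), -13) = Mul(260, -13) = -3380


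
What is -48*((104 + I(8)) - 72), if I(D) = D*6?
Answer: -3840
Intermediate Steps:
I(D) = 6*D
-48*((104 + I(8)) - 72) = -48*((104 + 6*8) - 72) = -48*((104 + 48) - 72) = -48*(152 - 72) = -48*80 = -3840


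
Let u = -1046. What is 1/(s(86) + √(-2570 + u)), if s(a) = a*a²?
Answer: 79507/50570904844 - I*√226/101141809688 ≈ 1.5722e-6 - 1.4864e-10*I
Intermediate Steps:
s(a) = a³
1/(s(86) + √(-2570 + u)) = 1/(86³ + √(-2570 - 1046)) = 1/(636056 + √(-3616)) = 1/(636056 + 4*I*√226)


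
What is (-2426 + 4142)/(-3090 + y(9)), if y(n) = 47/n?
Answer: -15444/27763 ≈ -0.55628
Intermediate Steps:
(-2426 + 4142)/(-3090 + y(9)) = (-2426 + 4142)/(-3090 + 47/9) = 1716/(-3090 + 47*(⅑)) = 1716/(-3090 + 47/9) = 1716/(-27763/9) = 1716*(-9/27763) = -15444/27763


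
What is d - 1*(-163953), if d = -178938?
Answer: -14985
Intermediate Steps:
d - 1*(-163953) = -178938 - 1*(-163953) = -178938 + 163953 = -14985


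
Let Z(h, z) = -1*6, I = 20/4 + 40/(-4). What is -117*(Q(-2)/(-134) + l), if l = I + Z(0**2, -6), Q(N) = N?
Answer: 86112/67 ≈ 1285.3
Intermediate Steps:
I = -5 (I = 20*(1/4) + 40*(-1/4) = 5 - 10 = -5)
Z(h, z) = -6
l = -11 (l = -5 - 6 = -11)
-117*(Q(-2)/(-134) + l) = -117*(-2/(-134) - 11) = -117*(-2*(-1/134) - 11) = -117*(1/67 - 11) = -117*(-736/67) = 86112/67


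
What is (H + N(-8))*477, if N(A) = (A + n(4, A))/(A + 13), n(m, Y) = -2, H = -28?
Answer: -14310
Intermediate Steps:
N(A) = (-2 + A)/(13 + A) (N(A) = (A - 2)/(A + 13) = (-2 + A)/(13 + A))
(H + N(-8))*477 = (-28 + (-2 - 8)/(13 - 8))*477 = (-28 - 10/5)*477 = (-28 + (⅕)*(-10))*477 = (-28 - 2)*477 = -30*477 = -14310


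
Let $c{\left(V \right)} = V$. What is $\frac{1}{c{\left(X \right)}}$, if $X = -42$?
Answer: $- \frac{1}{42} \approx -0.02381$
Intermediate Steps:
$\frac{1}{c{\left(X \right)}} = \frac{1}{-42} = - \frac{1}{42}$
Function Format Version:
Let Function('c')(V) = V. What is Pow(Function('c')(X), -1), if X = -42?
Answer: Rational(-1, 42) ≈ -0.023810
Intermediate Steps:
Pow(Function('c')(X), -1) = Pow(-42, -1) = Rational(-1, 42)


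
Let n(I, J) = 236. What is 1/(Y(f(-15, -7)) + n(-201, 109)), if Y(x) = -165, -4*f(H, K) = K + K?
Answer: 1/71 ≈ 0.014085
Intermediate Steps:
f(H, K) = -K/2 (f(H, K) = -(K + K)/4 = -K/2)
1/(Y(f(-15, -7)) + n(-201, 109)) = 1/(-165 + 236) = 1/71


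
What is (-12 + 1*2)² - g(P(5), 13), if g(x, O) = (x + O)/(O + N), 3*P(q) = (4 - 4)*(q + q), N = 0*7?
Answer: 99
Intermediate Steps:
N = 0
P(q) = 0 (P(q) = ((4 - 4)*(q + q))/3 = (0*(2*q))/3 = (⅓)*0 = 0)
g(x, O) = (O + x)/O (g(x, O) = (x + O)/(O + 0) = (O + x)/O)
(-12 + 1*2)² - g(P(5), 13) = (-12 + 1*2)² - (13 + 0)/13 = (-12 + 2)² - 13/13 = (-10)² - 1*1 = 100 - 1 = 99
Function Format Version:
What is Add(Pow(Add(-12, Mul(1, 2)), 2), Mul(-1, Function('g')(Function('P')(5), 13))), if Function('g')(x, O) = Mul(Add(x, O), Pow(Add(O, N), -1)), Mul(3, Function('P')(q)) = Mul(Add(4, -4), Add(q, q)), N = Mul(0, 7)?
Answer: 99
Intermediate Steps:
N = 0
Function('P')(q) = 0 (Function('P')(q) = Mul(Rational(1, 3), Mul(Add(4, -4), Add(q, q))) = Mul(Rational(1, 3), Mul(0, Mul(2, q))) = Mul(Rational(1, 3), 0) = 0)
Function('g')(x, O) = Mul(Pow(O, -1), Add(O, x)) (Function('g')(x, O) = Mul(Add(x, O), Pow(Add(O, 0), -1)) = Mul(Add(O, x), Pow(O, -1)) = Mul(Pow(O, -1), Add(O, x)))
Add(Pow(Add(-12, Mul(1, 2)), 2), Mul(-1, Function('g')(Function('P')(5), 13))) = Add(Pow(Add(-12, Mul(1, 2)), 2), Mul(-1, Mul(Pow(13, -1), Add(13, 0)))) = Add(Pow(Add(-12, 2), 2), Mul(-1, Mul(Rational(1, 13), 13))) = Add(Pow(-10, 2), Mul(-1, 1)) = Add(100, -1) = 99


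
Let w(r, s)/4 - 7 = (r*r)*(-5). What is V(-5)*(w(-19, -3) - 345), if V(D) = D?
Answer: 37685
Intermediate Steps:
w(r, s) = 28 - 20*r² (w(r, s) = 28 + 4*((r*r)*(-5)) = 28 + 4*(r²*(-5)) = 28 + 4*(-5*r²) = 28 - 20*r²)
V(-5)*(w(-19, -3) - 345) = -5*((28 - 20*(-19)²) - 345) = -5*((28 - 20*361) - 345) = -5*((28 - 7220) - 345) = -5*(-7192 - 345) = -5*(-7537) = 37685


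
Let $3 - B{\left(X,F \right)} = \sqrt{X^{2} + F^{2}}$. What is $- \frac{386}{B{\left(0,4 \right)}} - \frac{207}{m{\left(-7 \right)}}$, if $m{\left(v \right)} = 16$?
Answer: $\frac{5969}{16} \approx 373.06$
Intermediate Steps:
$B{\left(X,F \right)} = 3 - \sqrt{F^{2} + X^{2}}$ ($B{\left(X,F \right)} = 3 - \sqrt{X^{2} + F^{2}} = 3 - \sqrt{F^{2} + X^{2}}$)
$- \frac{386}{B{\left(0,4 \right)}} - \frac{207}{m{\left(-7 \right)}} = - \frac{386}{3 - \sqrt{4^{2} + 0^{2}}} - \frac{207}{16} = - \frac{386}{3 - \sqrt{16 + 0}} - \frac{207}{16} = - \frac{386}{3 - \sqrt{16}} - \frac{207}{16} = - \frac{386}{3 - 4} - \frac{207}{16} = - \frac{386}{-1} - \frac{207}{16} = \left(-386\right) \left(-1\right) - \frac{207}{16} = 386 - \frac{207}{16} = \frac{5969}{16}$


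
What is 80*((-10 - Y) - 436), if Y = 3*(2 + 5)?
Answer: -37360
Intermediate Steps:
Y = 21 (Y = 3*7 = 21)
80*((-10 - Y) - 436) = 80*((-10 - 1*21) - 436) = 80*((-10 - 21) - 436) = 80*(-31 - 436) = 80*(-467) = -37360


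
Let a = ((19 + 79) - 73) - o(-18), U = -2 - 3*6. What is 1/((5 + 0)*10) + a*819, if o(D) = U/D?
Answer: 978251/50 ≈ 19565.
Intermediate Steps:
U = -20 (U = -2 - 18 = -20)
o(D) = -20/D
a = 215/9 (a = ((19 + 79) - 73) - (-20)/(-18) = (98 - 73) - (-20)*(-1)/18 = 25 - 1*10/9 = 25 - 10/9 = 215/9 ≈ 23.889)
1/((5 + 0)*10) + a*819 = 1/((5 + 0)*10) + (215/9)*819 = 1/(5*10) + 19565 = 1/50 + 19565 = 978251/50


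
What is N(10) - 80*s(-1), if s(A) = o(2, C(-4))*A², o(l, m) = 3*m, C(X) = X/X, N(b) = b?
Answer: -230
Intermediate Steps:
C(X) = 1
s(A) = 3*A² (s(A) = (3*1)*A² = 3*A²)
N(10) - 80*s(-1) = 10 - 240*(-1)² = 10 - 240 = -230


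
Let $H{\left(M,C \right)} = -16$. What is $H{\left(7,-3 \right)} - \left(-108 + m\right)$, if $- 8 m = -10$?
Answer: $\frac{363}{4} \approx 90.75$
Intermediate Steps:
$m = \frac{5}{4}$ ($m = \left(- \frac{1}{8}\right) \left(-10\right) = \frac{5}{4} \approx 1.25$)
$H{\left(7,-3 \right)} - \left(-108 + m\right) = -16 + \left(108 - \frac{5}{4}\right) = -16 + \frac{427}{4} = \frac{363}{4}$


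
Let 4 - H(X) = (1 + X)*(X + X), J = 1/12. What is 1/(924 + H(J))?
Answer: 72/66803 ≈ 0.0010778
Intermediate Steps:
J = 1/12 ≈ 0.083333
H(X) = 4 - 2*X*(1 + X) (H(X) = 4 - (1 + X)*(X + X) = 4 - (1 + X)*2*X = 4 - 2*X*(1 + X))
1/(924 + H(J)) = 1/(924 + (4 - 2*1/12 - 2*(1/12)**2)) = 1/(924 + (4 - 1/6 - 2*1/144)) = 1/(924 + (4 - 1/6 - 1/72)) = 1/(924 + 275/72) = 1/(66803/72) = 72/66803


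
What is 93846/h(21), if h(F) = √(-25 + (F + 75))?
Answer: 93846*√71/71 ≈ 11137.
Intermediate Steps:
h(F) = √(50 + F) (h(F) = √(-25 + (75 + F)) = √(50 + F))
93846/h(21) = 93846/(√(50 + 21)) = 93846/(√71) = 93846*(√71/71) = 93846*√71/71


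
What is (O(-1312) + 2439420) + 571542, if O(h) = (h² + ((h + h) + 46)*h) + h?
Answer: 8113330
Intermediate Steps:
O(h) = h + h² + h*(46 + 2*h) (O(h) = (h² + (2*h + 46)*h) + h = (h² + (46 + 2*h)*h) + h = (h² + h*(46 + 2*h)) + h = h + h² + h*(46 + 2*h))
(O(-1312) + 2439420) + 571542 = (-1312*(47 + 3*(-1312)) + 2439420) + 571542 = (-1312*(47 - 3936) + 2439420) + 571542 = (-1312*(-3889) + 2439420) + 571542 = (5102368 + 2439420) + 571542 = 7541788 + 571542 = 8113330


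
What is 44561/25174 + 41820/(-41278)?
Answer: 393306139/519566186 ≈ 0.75699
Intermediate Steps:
44561/25174 + 41820/(-41278) = 44561*(1/25174) + 41820*(-1/41278) = 44561/25174 - 20910/20639 = 393306139/519566186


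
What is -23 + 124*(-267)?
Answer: -33131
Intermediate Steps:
-23 + 124*(-267) = -23 - 33108 = -33131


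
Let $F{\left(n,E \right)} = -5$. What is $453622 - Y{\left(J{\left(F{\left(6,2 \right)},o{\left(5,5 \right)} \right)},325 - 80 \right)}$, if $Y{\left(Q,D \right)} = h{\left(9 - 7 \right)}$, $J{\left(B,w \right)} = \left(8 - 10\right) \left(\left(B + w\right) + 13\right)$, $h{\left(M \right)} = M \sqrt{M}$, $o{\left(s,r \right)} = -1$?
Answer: $453622 - 2 \sqrt{2} \approx 4.5362 \cdot 10^{5}$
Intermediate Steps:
$h{\left(M \right)} = M^{\frac{3}{2}}$
$J{\left(B,w \right)} = -26 - 2 B - 2 w$ ($J{\left(B,w \right)} = - 2 \left(13 + B + w\right) = -26 - 2 B - 2 w$)
$Y{\left(Q,D \right)} = 2 \sqrt{2}$ ($Y{\left(Q,D \right)} = \left(9 - 7\right)^{\frac{3}{2}} = 2^{\frac{3}{2}} = 2 \sqrt{2}$)
$453622 - Y{\left(J{\left(F{\left(6,2 \right)},o{\left(5,5 \right)} \right)},325 - 80 \right)} = 453622 - 2 \sqrt{2}$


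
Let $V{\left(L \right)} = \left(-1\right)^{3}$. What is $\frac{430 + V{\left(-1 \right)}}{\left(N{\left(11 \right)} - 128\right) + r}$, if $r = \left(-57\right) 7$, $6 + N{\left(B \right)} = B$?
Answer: $- \frac{143}{174} \approx -0.82184$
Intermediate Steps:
$V{\left(L \right)} = -1$
$N{\left(B \right)} = -6 + B$
$r = -399$
$\frac{430 + V{\left(-1 \right)}}{\left(N{\left(11 \right)} - 128\right) + r} = \frac{430 - 1}{\left(\left(-6 + 11\right) - 128\right) - 399} = \frac{429}{\left(5 - 128\right) - 399} = \frac{429}{-123 - 399} = \frac{429}{-522} = 429 \left(- \frac{1}{522}\right) = - \frac{143}{174}$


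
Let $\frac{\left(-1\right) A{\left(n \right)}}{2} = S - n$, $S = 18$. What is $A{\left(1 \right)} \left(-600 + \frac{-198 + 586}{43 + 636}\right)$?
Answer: $\frac{142664}{7} \approx 20381.0$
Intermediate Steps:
$A{\left(n \right)} = -36 + 2 n$ ($A{\left(n \right)} = - 2 \left(18 - n\right) = -36 + 2 n$)
$A{\left(1 \right)} \left(-600 + \frac{-198 + 586}{43 + 636}\right) = \left(-36 + 2 \cdot 1\right) \left(-600 + \frac{-198 + 586}{43 + 636}\right) = \left(-36 + 2\right) \left(-600 + \frac{388}{679}\right) = - 34 \left(-600 + 388 \cdot \frac{1}{679}\right) = - 34 \left(-600 + \frac{4}{7}\right) = \left(-34\right) \left(- \frac{4196}{7}\right) = \frac{142664}{7}$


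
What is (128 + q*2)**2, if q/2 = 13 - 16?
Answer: 13456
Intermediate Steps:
q = -6 (q = 2*(13 - 16) = 2*(-3) = -6)
(128 + q*2)**2 = (128 - 6*2)**2 = (128 - 12)**2 = 116**2 = 13456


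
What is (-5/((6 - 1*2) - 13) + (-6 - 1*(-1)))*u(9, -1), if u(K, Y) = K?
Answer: -40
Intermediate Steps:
(-5/((6 - 1*2) - 13) + (-6 - 1*(-1)))*u(9, -1) = (-5/((6 - 1*2) - 13) + (-6 - 1*(-1)))*9 = (-5/((6 - 2) - 13) + (-6 + 1))*9 = (-5/(4 - 13) - 5)*9 = (-5/(-9) - 5)*9 = (-5*(-⅑) - 5)*9 = (5/9 - 5)*9 = -40/9*9 = -40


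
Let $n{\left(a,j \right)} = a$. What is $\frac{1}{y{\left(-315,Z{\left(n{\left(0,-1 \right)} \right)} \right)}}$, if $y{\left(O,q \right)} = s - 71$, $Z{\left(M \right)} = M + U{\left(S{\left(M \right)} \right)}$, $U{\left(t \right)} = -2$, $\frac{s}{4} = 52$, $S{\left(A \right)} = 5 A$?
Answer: $\frac{1}{137} \approx 0.0072993$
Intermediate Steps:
$s = 208$ ($s = 4 \cdot 52 = 208$)
$Z{\left(M \right)} = -2 + M$ ($Z{\left(M \right)} = M - 2 = -2 + M$)
$y{\left(O,q \right)} = 137$ ($y{\left(O,q \right)} = 208 - 71 = 137$)
$\frac{1}{y{\left(-315,Z{\left(n{\left(0,-1 \right)} \right)} \right)}} = \frac{1}{137}$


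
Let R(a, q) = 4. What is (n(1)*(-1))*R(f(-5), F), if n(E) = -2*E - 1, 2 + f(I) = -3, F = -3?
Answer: 12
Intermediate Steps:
f(I) = -5 (f(I) = -2 - 3 = -5)
n(E) = -1 - 2*E
(n(1)*(-1))*R(f(-5), F) = ((-1 - 2*1)*(-1))*4 = ((-1 - 2)*(-1))*4 = -3*(-1)*4 = 3*4 = 12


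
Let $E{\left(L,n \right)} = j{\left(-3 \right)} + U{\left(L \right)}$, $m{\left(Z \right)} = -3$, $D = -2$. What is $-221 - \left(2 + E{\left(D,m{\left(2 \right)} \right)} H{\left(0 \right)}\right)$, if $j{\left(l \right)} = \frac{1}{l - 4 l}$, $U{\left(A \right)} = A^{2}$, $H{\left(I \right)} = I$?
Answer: $-223$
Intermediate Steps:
$j{\left(l \right)} = - \frac{1}{3 l}$ ($j{\left(l \right)} = \frac{1}{\left(-3\right) l} = - \frac{1}{3 l}$)
$E{\left(L,n \right)} = \frac{1}{9} + L^{2}$ ($E{\left(L,n \right)} = - \frac{1}{3 \left(-3\right)} + L^{2} = \left(- \frac{1}{3}\right) \left(- \frac{1}{3}\right) + L^{2} = \frac{1}{9} + L^{2}$)
$-221 - \left(2 + E{\left(D,m{\left(2 \right)} \right)} H{\left(0 \right)}\right) = -221 - \left(2 + \left(\frac{1}{9} + \left(-2\right)^{2}\right) 0\right) = -221 - \left(2 + \left(\frac{1}{9} + 4\right) 0\right) = -221 - \left(2 + \frac{37}{9} \cdot 0\right) = -221 - \left(2 + 0\right) = -221 - 2 = -223$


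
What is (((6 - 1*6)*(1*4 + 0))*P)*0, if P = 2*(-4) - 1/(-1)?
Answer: 0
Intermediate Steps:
P = -7 (P = -8 - 1*(-1) = -8 + 1 = -7)
(((6 - 1*6)*(1*4 + 0))*P)*0 = (((6 - 1*6)*(1*4 + 0))*(-7))*0 = (((6 - 6)*(4 + 0))*(-7))*0 = ((0*4)*(-7))*0 = (0*(-7))*0 = 0*0 = 0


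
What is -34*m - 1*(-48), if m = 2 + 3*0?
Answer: -20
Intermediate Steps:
m = 2 (m = 2 + 0 = 2)
-34*m - 1*(-48) = -34*2 - 1*(-48) = -68 + 48 = -20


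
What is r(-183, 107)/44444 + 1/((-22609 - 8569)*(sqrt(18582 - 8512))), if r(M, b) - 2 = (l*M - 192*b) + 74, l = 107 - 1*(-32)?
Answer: -45905/44444 - sqrt(10070)/313962460 ≈ -1.0329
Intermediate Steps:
l = 139 (l = 107 + 32 = 139)
r(M, b) = 76 - 192*b + 139*M (r(M, b) = 2 + ((139*M - 192*b) + 74) = 2 + ((-192*b + 139*M) + 74) = 2 + (74 - 192*b + 139*M) = 76 - 192*b + 139*M)
r(-183, 107)/44444 + 1/((-22609 - 8569)*(sqrt(18582 - 8512))) = (76 - 192*107 + 139*(-183))/44444 + 1/((-22609 - 8569)*(sqrt(18582 - 8512))) = (76 - 20544 - 25437)*(1/44444) + 1/((-31178)*(sqrt(10070))) = -45905*1/44444 - sqrt(10070)/313962460 = -45905/44444 - sqrt(10070)/313962460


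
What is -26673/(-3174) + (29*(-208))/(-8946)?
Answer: 42960371/4732434 ≈ 9.0779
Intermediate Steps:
-26673/(-3174) + (29*(-208))/(-8946) = -26673*(-1/3174) - 6032*(-1/8946) = 8891/1058 + 3016/4473 = 42960371/4732434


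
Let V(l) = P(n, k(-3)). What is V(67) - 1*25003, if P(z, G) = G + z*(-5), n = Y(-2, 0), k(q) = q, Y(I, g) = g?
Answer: -25006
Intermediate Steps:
n = 0
P(z, G) = G - 5*z
V(l) = -3 (V(l) = -3 - 5*0 = -3 + 0 = -3)
V(67) - 1*25003 = -3 - 1*25003 = -3 - 25003 = -25006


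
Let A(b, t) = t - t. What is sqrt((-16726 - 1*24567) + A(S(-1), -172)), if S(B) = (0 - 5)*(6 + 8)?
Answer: I*sqrt(41293) ≈ 203.21*I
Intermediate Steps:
S(B) = -70 (S(B) = -5*14 = -70)
A(b, t) = 0
sqrt((-16726 - 1*24567) + A(S(-1), -172)) = sqrt((-16726 - 1*24567) + 0) = sqrt((-16726 - 24567) + 0) = sqrt(-41293 + 0) = sqrt(-41293) = I*sqrt(41293)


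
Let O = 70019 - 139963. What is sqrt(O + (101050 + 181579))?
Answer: sqrt(212685) ≈ 461.18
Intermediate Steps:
O = -69944
sqrt(O + (101050 + 181579)) = sqrt(-69944 + (101050 + 181579)) = sqrt(-69944 + 282629) = sqrt(212685)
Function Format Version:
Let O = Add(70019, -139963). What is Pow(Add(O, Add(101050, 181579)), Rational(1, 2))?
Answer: Pow(212685, Rational(1, 2)) ≈ 461.18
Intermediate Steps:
O = -69944
Pow(Add(O, Add(101050, 181579)), Rational(1, 2)) = Pow(Add(-69944, Add(101050, 181579)), Rational(1, 2)) = Pow(Add(-69944, 282629), Rational(1, 2)) = Pow(212685, Rational(1, 2))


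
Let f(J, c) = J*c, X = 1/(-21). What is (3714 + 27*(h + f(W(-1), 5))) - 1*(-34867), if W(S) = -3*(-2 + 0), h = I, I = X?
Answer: 275728/7 ≈ 39390.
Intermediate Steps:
X = -1/21 ≈ -0.047619
I = -1/21 ≈ -0.047619
h = -1/21 ≈ -0.047619
W(S) = 6 (W(S) = -3*(-2) = 6)
(3714 + 27*(h + f(W(-1), 5))) - 1*(-34867) = (3714 + 27*(-1/21 + 6*5)) - 1*(-34867) = (3714 + 27*(-1/21 + 30)) + 34867 = (3714 + 27*(629/21)) + 34867 = (3714 + 5661/7) + 34867 = 31659/7 + 34867 = 275728/7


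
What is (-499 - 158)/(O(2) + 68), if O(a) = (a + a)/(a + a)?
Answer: -219/23 ≈ -9.5217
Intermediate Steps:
O(a) = 1 (O(a) = (2*a)/((2*a)) = (2*a)*(1/(2*a)) = 1)
(-499 - 158)/(O(2) + 68) = (-499 - 158)/(1 + 68) = -657/69 = -657*1/69 = -219/23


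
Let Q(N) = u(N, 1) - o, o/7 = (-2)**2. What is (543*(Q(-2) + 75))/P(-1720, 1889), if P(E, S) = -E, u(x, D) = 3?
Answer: 2715/172 ≈ 15.785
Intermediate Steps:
o = 28 (o = 7*(-2)**2 = 7*4 = 28)
Q(N) = -25 (Q(N) = 3 - 1*28 = 3 - 28 = -25)
(543*(Q(-2) + 75))/P(-1720, 1889) = (543*(-25 + 75))/((-1*(-1720))) = (543*50)/1720 = 27150*(1/1720) = 2715/172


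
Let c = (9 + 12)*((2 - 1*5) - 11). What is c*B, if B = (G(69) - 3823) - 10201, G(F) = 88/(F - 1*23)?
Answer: 94817352/23 ≈ 4.1225e+6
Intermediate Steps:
c = -294 (c = 21*((2 - 5) - 11) = 21*(-3 - 11) = 21*(-14) = -294)
G(F) = 88/(-23 + F) (G(F) = 88/(F - 23) = 88/(-23 + F))
B = -322508/23 (B = (88/(-23 + 69) - 3823) - 10201 = (88/46 - 3823) - 10201 = (88*(1/46) - 3823) - 10201 = (44/23 - 3823) - 10201 = -87885/23 - 10201 = -322508/23 ≈ -14022.)
c*B = -294*(-322508/23) = 94817352/23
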